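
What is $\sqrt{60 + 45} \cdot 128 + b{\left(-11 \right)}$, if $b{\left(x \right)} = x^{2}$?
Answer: $121 + 128 \sqrt{105} \approx 1432.6$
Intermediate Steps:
$\sqrt{60 + 45} \cdot 128 + b{\left(-11 \right)} = \sqrt{60 + 45} \cdot 128 + \left(-11\right)^{2} = \sqrt{105} \cdot 128 + 121 = 128 \sqrt{105} + 121 = 121 + 128 \sqrt{105}$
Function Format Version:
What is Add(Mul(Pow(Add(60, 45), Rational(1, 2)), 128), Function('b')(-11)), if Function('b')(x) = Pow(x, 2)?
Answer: Add(121, Mul(128, Pow(105, Rational(1, 2)))) ≈ 1432.6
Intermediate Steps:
Add(Mul(Pow(Add(60, 45), Rational(1, 2)), 128), Function('b')(-11)) = Add(Mul(Pow(Add(60, 45), Rational(1, 2)), 128), Pow(-11, 2)) = Add(Mul(Pow(105, Rational(1, 2)), 128), 121) = Add(Mul(128, Pow(105, Rational(1, 2))), 121) = Add(121, Mul(128, Pow(105, Rational(1, 2))))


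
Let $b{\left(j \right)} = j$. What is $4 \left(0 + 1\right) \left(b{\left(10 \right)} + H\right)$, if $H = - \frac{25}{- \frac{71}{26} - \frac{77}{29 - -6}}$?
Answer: $\frac{38640}{641} \approx 60.281$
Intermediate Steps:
$H = \frac{3250}{641}$ ($H = - \frac{25}{\left(-71\right) \frac{1}{26} - \frac{77}{29 + 6}} = - \frac{25}{- \frac{71}{26} - \frac{77}{35}} = - \frac{25}{- \frac{71}{26} - \frac{11}{5}} = - \frac{25}{- \frac{641}{130}} = \left(-25\right) \left(- \frac{130}{641}\right) = \frac{3250}{641} \approx 5.0702$)
$4 \left(0 + 1\right) \left(b{\left(10 \right)} + H\right) = 4 \left(0 + 1\right) \left(10 + \frac{3250}{641}\right) = 4 \cdot 1 \cdot \frac{9660}{641} = 4 \cdot \frac{9660}{641} = \frac{38640}{641}$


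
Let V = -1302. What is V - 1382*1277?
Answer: -1766116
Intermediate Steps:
V - 1382*1277 = -1302 - 1382*1277 = -1302 - 1764814 = -1766116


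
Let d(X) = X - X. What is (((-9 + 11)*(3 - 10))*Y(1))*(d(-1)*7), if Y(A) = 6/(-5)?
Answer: 0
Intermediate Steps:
d(X) = 0
Y(A) = -6/5 (Y(A) = 6*(-⅕) = -6/5)
(((-9 + 11)*(3 - 10))*Y(1))*(d(-1)*7) = (((-9 + 11)*(3 - 10))*(-6/5))*(0*7) = ((2*(-7))*(-6/5))*0 = -14*(-6/5)*0 = (84/5)*0 = 0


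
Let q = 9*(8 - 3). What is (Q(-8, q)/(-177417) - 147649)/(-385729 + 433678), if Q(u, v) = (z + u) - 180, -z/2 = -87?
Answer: -26195442619/8506967733 ≈ -3.0793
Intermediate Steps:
z = 174 (z = -2*(-87) = 174)
q = 45 (q = 9*5 = 45)
Q(u, v) = -6 + u (Q(u, v) = (174 + u) - 180 = -6 + u)
(Q(-8, q)/(-177417) - 147649)/(-385729 + 433678) = ((-6 - 8)/(-177417) - 147649)/(-385729 + 433678) = (-14*(-1/177417) - 147649)/47949 = (14/177417 - 147649)*(1/47949) = -26195442619/177417*1/47949 = -26195442619/8506967733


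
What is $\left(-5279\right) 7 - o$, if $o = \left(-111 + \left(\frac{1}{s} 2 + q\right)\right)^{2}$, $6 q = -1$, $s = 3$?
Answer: $- \frac{196653}{4} \approx -49163.0$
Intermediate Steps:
$q = - \frac{1}{6}$ ($q = \frac{1}{6} \left(-1\right) = - \frac{1}{6} \approx -0.16667$)
$o = \frac{48841}{4}$ ($o = \left(-111 - \left(\frac{1}{6} - \frac{1}{3} \cdot 2\right)\right)^{2} = \left(-111 + \left(\frac{1}{3} \cdot 2 - \frac{1}{6}\right)\right)^{2} = \left(-111 + \left(\frac{2}{3} - \frac{1}{6}\right)\right)^{2} = \left(-111 + \frac{1}{2}\right)^{2} = \left(- \frac{221}{2}\right)^{2} = \frac{48841}{4} \approx 12210.0$)
$\left(-5279\right) 7 - o = \left(-5279\right) 7 - \frac{48841}{4} = -36953 - \frac{48841}{4} = - \frac{196653}{4}$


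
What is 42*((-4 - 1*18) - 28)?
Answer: -2100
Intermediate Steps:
42*((-4 - 1*18) - 28) = 42*((-4 - 18) - 28) = 42*(-22 - 28) = 42*(-50) = -2100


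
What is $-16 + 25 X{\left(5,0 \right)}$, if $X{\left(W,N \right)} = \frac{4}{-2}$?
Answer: $-66$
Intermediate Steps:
$X{\left(W,N \right)} = -2$ ($X{\left(W,N \right)} = 4 \left(- \frac{1}{2}\right) = -2$)
$-16 + 25 X{\left(5,0 \right)} = -16 + 25 \left(-2\right) = -16 - 50 = -66$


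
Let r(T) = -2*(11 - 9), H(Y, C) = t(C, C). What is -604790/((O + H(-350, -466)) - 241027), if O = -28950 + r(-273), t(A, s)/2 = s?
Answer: 604790/270913 ≈ 2.2324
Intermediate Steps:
t(A, s) = 2*s
H(Y, C) = 2*C
r(T) = -4 (r(T) = -2*2 = -4)
O = -28954 (O = -28950 - 4 = -28954)
-604790/((O + H(-350, -466)) - 241027) = -604790/((-28954 + 2*(-466)) - 241027) = -604790/((-28954 - 932) - 241027) = -604790/(-29886 - 241027) = -604790/(-270913) = -604790*(-1/270913) = 604790/270913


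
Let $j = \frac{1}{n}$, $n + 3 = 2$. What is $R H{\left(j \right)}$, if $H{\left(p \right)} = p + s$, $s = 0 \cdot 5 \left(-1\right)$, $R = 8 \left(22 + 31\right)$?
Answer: $-424$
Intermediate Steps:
$n = -1$ ($n = -3 + 2 = -1$)
$R = 424$ ($R = 8 \cdot 53 = 424$)
$s = 0$ ($s = 0 \left(-1\right) = 0$)
$j = -1$ ($j = \frac{1}{-1} = -1$)
$H{\left(p \right)} = p$ ($H{\left(p \right)} = p + 0 = p$)
$R H{\left(j \right)} = 424 \left(-1\right) = -424$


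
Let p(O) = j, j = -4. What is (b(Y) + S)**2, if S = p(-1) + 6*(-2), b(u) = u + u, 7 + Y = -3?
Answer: 1296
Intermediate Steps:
Y = -10 (Y = -7 - 3 = -10)
p(O) = -4
b(u) = 2*u
S = -16 (S = -4 + 6*(-2) = -4 - 12 = -16)
(b(Y) + S)**2 = (2*(-10) - 16)**2 = (-20 - 16)**2 = (-36)**2 = 1296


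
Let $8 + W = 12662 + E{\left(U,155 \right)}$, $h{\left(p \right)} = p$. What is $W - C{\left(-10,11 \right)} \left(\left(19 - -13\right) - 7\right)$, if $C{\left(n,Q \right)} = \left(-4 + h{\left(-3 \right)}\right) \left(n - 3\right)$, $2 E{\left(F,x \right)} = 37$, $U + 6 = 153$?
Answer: $\frac{20795}{2} \approx 10398.0$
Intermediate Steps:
$U = 147$ ($U = -6 + 153 = 147$)
$E{\left(F,x \right)} = \frac{37}{2}$ ($E{\left(F,x \right)} = \frac{1}{2} \cdot 37 = \frac{37}{2}$)
$C{\left(n,Q \right)} = 21 - 7 n$ ($C{\left(n,Q \right)} = \left(-4 - 3\right) \left(n - 3\right) = - 7 \left(-3 + n\right) = 21 - 7 n$)
$W = \frac{25345}{2}$ ($W = -8 + \left(12662 + \frac{37}{2}\right) = -8 + \frac{25361}{2} = \frac{25345}{2} \approx 12673.0$)
$W - C{\left(-10,11 \right)} \left(\left(19 - -13\right) - 7\right) = \frac{25345}{2} - \left(21 - -70\right) \left(\left(19 - -13\right) - 7\right) = \frac{25345}{2} - \left(21 + 70\right) \left(\left(19 + 13\right) - 7\right) = \frac{25345}{2} - 91 \left(32 - 7\right) = \frac{25345}{2} - 91 \cdot 25 = \frac{25345}{2} - 2275 = \frac{20795}{2}$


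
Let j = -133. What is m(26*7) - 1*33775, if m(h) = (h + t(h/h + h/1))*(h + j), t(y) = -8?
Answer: -25249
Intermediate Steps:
m(h) = (-133 + h)*(-8 + h) (m(h) = (h - 8)*(h - 133) = (-8 + h)*(-133 + h) = (-133 + h)*(-8 + h))
m(26*7) - 1*33775 = (1064 + (26*7)**2 - 3666*7) - 1*33775 = (1064 + 182**2 - 141*182) - 33775 = (1064 + 33124 - 25662) - 33775 = 8526 - 33775 = -25249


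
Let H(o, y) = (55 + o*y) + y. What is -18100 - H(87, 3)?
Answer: -18419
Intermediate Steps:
H(o, y) = 55 + y + o*y
-18100 - H(87, 3) = -18100 - (55 + 3 + 87*3) = -18100 - (55 + 3 + 261) = -18100 - 1*319 = -18100 - 319 = -18419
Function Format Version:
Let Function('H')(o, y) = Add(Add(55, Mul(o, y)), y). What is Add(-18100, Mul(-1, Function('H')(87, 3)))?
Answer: -18419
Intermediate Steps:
Function('H')(o, y) = Add(55, y, Mul(o, y))
Add(-18100, Mul(-1, Function('H')(87, 3))) = Add(-18100, Mul(-1, Add(55, 3, Mul(87, 3)))) = Add(-18100, Mul(-1, Add(55, 3, 261))) = Add(-18100, Mul(-1, 319)) = Add(-18100, -319) = -18419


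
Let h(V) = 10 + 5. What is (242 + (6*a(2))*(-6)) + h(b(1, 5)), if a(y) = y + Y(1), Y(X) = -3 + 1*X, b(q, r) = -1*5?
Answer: 257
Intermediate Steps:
b(q, r) = -5
Y(X) = -3 + X
a(y) = -2 + y (a(y) = y + (-3 + 1) = y - 2 = -2 + y)
h(V) = 15
(242 + (6*a(2))*(-6)) + h(b(1, 5)) = (242 + (6*(-2 + 2))*(-6)) + 15 = (242 + (6*0)*(-6)) + 15 = (242 + 0*(-6)) + 15 = (242 + 0) + 15 = 242 + 15 = 257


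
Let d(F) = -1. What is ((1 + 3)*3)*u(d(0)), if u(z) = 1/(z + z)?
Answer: -6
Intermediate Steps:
u(z) = 1/(2*z)
((1 + 3)*3)*u(d(0)) = ((1 + 3)*3)*((½)/(-1)) = (4*3)*((½)*(-1)) = 12*(-½) = -6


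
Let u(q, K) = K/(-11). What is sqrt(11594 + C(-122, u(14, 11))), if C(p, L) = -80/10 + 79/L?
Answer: sqrt(11507) ≈ 107.27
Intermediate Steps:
u(q, K) = -K/11 (u(q, K) = K*(-1/11) = -K/11)
C(p, L) = -8 + 79/L (C(p, L) = -80*1/10 + 79/L = -8 + 79/L)
sqrt(11594 + C(-122, u(14, 11))) = sqrt(11594 + (-8 + 79/((-1/11*11)))) = sqrt(11594 + (-8 + 79/(-1))) = sqrt(11594 + (-8 + 79*(-1))) = sqrt(11594 + (-8 - 79)) = sqrt(11594 - 87) = sqrt(11507)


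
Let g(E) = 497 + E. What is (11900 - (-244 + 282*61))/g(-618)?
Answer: 5058/121 ≈ 41.802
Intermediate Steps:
(11900 - (-244 + 282*61))/g(-618) = (11900 - (-244 + 282*61))/(497 - 618) = (11900 - (-244 + 17202))/(-121) = (11900 - 1*16958)*(-1/121) = (11900 - 16958)*(-1/121) = -5058*(-1/121) = 5058/121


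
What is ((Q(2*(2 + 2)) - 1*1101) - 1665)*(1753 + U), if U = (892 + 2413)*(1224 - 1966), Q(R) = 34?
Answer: 6694921724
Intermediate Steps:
U = -2452310 (U = 3305*(-742) = -2452310)
((Q(2*(2 + 2)) - 1*1101) - 1665)*(1753 + U) = ((34 - 1*1101) - 1665)*(1753 - 2452310) = ((34 - 1101) - 1665)*(-2450557) = (-1067 - 1665)*(-2450557) = -2732*(-2450557) = 6694921724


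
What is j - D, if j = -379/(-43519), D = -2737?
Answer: 119111882/43519 ≈ 2737.0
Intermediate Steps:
j = 379/43519 (j = -379*(-1/43519) = 379/43519 ≈ 0.0087088)
j - D = 379/43519 - 1*(-2737) = 379/43519 + 2737 = 119111882/43519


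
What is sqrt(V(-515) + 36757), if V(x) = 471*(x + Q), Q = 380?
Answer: 2*I*sqrt(6707) ≈ 163.79*I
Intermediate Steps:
V(x) = 178980 + 471*x (V(x) = 471*(x + 380) = 471*(380 + x) = 178980 + 471*x)
sqrt(V(-515) + 36757) = sqrt((178980 + 471*(-515)) + 36757) = sqrt((178980 - 242565) + 36757) = sqrt(-63585 + 36757) = sqrt(-26828) = 2*I*sqrt(6707)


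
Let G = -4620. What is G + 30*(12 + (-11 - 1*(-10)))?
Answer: -4290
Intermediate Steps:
G + 30*(12 + (-11 - 1*(-10))) = -4620 + 30*(12 + (-11 - 1*(-10))) = -4620 + 30*(12 + (-11 + 10)) = -4620 + 30*(12 - 1) = -4620 + 30*11 = -4620 + 330 = -4290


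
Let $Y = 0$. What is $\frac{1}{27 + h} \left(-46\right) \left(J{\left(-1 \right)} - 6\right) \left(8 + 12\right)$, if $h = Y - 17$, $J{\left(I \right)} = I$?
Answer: $644$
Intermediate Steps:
$h = -17$ ($h = 0 - 17 = -17$)
$\frac{1}{27 + h} \left(-46\right) \left(J{\left(-1 \right)} - 6\right) \left(8 + 12\right) = \frac{1}{27 - 17} \left(-46\right) \left(-1 - 6\right) \left(8 + 12\right) = \frac{1}{10} \left(-46\right) \left(\left(-7\right) 20\right) = \frac{1}{10} \left(-46\right) \left(-140\right) = \left(- \frac{23}{5}\right) \left(-140\right) = 644$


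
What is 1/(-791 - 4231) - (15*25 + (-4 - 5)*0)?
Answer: -1883251/5022 ≈ -375.00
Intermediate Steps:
1/(-791 - 4231) - (15*25 + (-4 - 5)*0) = 1/(-5022) - (375 - 9*0) = -1/5022 - (375 + 0) = -1/5022 - 1*375 = -1/5022 - 375 = -1883251/5022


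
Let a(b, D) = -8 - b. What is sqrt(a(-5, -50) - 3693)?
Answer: 4*I*sqrt(231) ≈ 60.795*I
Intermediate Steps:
sqrt(a(-5, -50) - 3693) = sqrt((-8 - 1*(-5)) - 3693) = sqrt((-8 + 5) - 3693) = sqrt(-3 - 3693) = sqrt(-3696) = 4*I*sqrt(231)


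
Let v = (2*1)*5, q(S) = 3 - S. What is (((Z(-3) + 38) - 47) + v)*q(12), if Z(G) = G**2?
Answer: -90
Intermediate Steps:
v = 10 (v = 2*5 = 10)
(((Z(-3) + 38) - 47) + v)*q(12) = ((((-3)**2 + 38) - 47) + 10)*(3 - 1*12) = (((9 + 38) - 47) + 10)*(3 - 12) = ((47 - 47) + 10)*(-9) = (0 + 10)*(-9) = 10*(-9) = -90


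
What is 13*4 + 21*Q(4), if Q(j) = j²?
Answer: 388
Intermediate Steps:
13*4 + 21*Q(4) = 13*4 + 21*4² = 52 + 21*16 = 52 + 336 = 388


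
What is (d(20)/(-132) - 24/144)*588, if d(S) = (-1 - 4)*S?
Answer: 3822/11 ≈ 347.45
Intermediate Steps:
d(S) = -5*S
(d(20)/(-132) - 24/144)*588 = (-5*20/(-132) - 24/144)*588 = (-100*(-1/132) - 24*1/144)*588 = (25/33 - ⅙)*588 = (13/22)*588 = 3822/11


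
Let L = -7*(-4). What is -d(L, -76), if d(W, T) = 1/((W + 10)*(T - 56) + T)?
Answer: 1/5092 ≈ 0.00019639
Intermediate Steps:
L = 28
d(W, T) = 1/(T + (-56 + T)*(10 + W)) (d(W, T) = 1/((10 + W)*(-56 + T) + T) = 1/((-56 + T)*(10 + W) + T) = 1/(T + (-56 + T)*(10 + W)))
-d(L, -76) = -1/(-560 - 56*28 + 11*(-76) - 76*28) = -1/(-560 - 1568 - 836 - 2128) = -1/(-5092) = -1*(-1/5092) = 1/5092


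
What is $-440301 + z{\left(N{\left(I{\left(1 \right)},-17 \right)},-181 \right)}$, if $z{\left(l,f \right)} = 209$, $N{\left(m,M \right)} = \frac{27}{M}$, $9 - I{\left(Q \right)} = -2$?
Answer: $-440092$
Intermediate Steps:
$I{\left(Q \right)} = 11$ ($I{\left(Q \right)} = 9 - -2 = 9 + 2 = 11$)
$-440301 + z{\left(N{\left(I{\left(1 \right)},-17 \right)},-181 \right)} = -440301 + 209 = -440092$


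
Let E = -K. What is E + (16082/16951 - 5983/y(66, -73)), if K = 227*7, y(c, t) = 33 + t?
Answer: -88667677/61640 ≈ -1438.5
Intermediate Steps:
K = 1589
E = -1589 (E = -1*1589 = -1589)
E + (16082/16951 - 5983/y(66, -73)) = -1589 + (16082/16951 - 5983/(33 - 73)) = -1589 + (16082*(1/16951) - 5983/(-40)) = -1589 + (1462/1541 - 5983*(-1/40)) = -1589 + (1462/1541 + 5983/40) = -1589 + 9278283/61640 = -88667677/61640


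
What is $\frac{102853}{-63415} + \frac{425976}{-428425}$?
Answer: $- \frac{14215612913}{5433714275} \approx -2.6162$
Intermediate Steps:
$\frac{102853}{-63415} + \frac{425976}{-428425} = 102853 \left(- \frac{1}{63415}\right) + 425976 \left(- \frac{1}{428425}\right) = - \frac{102853}{63415} - \frac{425976}{428425} = - \frac{14215612913}{5433714275}$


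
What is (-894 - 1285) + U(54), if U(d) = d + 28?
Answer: -2097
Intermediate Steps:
U(d) = 28 + d
(-894 - 1285) + U(54) = (-894 - 1285) + (28 + 54) = -2179 + 82 = -2097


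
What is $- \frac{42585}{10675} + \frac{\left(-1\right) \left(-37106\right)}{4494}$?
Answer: $\frac{2924708}{685335} \approx 4.2676$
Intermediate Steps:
$- \frac{42585}{10675} + \frac{\left(-1\right) \left(-37106\right)}{4494} = \left(-42585\right) \frac{1}{10675} + 37106 \cdot \frac{1}{4494} = - \frac{8517}{2135} + \frac{18553}{2247} = \frac{2924708}{685335}$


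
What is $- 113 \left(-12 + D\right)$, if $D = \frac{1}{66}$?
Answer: $\frac{89383}{66} \approx 1354.3$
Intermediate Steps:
$D = \frac{1}{66} \approx 0.015152$
$- 113 \left(-12 + D\right) = - 113 \left(-12 + \frac{1}{66}\right) = \left(-113\right) \left(- \frac{791}{66}\right) = \frac{89383}{66}$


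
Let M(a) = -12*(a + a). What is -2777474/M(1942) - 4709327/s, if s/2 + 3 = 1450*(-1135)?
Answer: 2340391162165/38352627912 ≈ 61.023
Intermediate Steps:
M(a) = -24*a
s = -3291506 (s = -6 + 2*(1450*(-1135)) = -6 + 2*(-1645750) = -6 - 3291500 = -3291506)
-2777474/M(1942) - 4709327/s = -2777474/((-24*1942)) - 4709327/(-3291506) = -2777474/(-46608) - 4709327*(-1/3291506) = -2777474*(-1/46608) + 4709327/3291506 = 1388737/23304 + 4709327/3291506 = 2340391162165/38352627912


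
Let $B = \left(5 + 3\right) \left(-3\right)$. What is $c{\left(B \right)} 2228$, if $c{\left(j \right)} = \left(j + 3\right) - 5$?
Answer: $-57928$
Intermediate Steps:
$B = -24$ ($B = 8 \left(-3\right) = -24$)
$c{\left(j \right)} = -2 + j$ ($c{\left(j \right)} = \left(3 + j\right) - 5 = -2 + j$)
$c{\left(B \right)} 2228 = \left(-2 - 24\right) 2228 = \left(-26\right) 2228 = -57928$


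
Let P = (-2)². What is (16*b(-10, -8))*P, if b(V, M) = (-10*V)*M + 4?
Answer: -50944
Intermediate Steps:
b(V, M) = 4 - 10*M*V (b(V, M) = -10*M*V + 4 = 4 - 10*M*V)
P = 4
(16*b(-10, -8))*P = (16*(4 - 10*(-8)*(-10)))*4 = (16*(4 - 800))*4 = (16*(-796))*4 = -12736*4 = -50944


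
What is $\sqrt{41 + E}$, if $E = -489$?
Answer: $8 i \sqrt{7} \approx 21.166 i$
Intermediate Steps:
$\sqrt{41 + E} = \sqrt{41 - 489} = \sqrt{-448} = 8 i \sqrt{7}$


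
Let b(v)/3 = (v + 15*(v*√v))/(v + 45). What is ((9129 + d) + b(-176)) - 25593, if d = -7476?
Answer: -3135612/131 + 31680*I*√11/131 ≈ -23936.0 + 802.07*I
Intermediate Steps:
b(v) = 3*(v + 15*v^(3/2))/(45 + v) (b(v) = 3*((v + 15*(v*√v))/(v + 45)) = 3*((v + 15*v^(3/2))/(45 + v)) = 3*(v + 15*v^(3/2))/(45 + v))
((9129 + d) + b(-176)) - 25593 = ((9129 - 7476) + 3*(-176 + 15*(-176)^(3/2))/(45 - 176)) - 25593 = (1653 + 3*(-176 + 15*(-704*I*√11))/(-131)) - 25593 = (1653 + 3*(-1/131)*(-176 - 10560*I*√11)) - 25593 = (1653 + (528/131 + 31680*I*√11/131)) - 25593 = (217071/131 + 31680*I*√11/131) - 25593 = -3135612/131 + 31680*I*√11/131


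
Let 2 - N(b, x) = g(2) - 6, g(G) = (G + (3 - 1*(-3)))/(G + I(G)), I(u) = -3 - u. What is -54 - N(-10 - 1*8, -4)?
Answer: -194/3 ≈ -64.667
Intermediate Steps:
g(G) = -2 - G/3 (g(G) = (G + (3 - 1*(-3)))/(G + (-3 - G)) = (G + (3 + 3))/(-3) = (G + 6)*(-1/3) = (6 + G)*(-1/3) = -2 - G/3)
N(b, x) = 32/3 (N(b, x) = 2 - ((-2 - 1/3*2) - 6) = 2 - ((-2 - 2/3) - 6) = 2 - (-8/3 - 6) = 2 - 1*(-26/3) = 2 + 26/3 = 32/3)
-54 - N(-10 - 1*8, -4) = -54 - 1*32/3 = -54 - 32/3 = -194/3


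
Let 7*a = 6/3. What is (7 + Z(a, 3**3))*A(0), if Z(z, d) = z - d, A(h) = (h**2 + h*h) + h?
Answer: 0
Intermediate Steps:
a = 2/7 (a = (6/3)/7 = (6*(1/3))/7 = (1/7)*2 = 2/7 ≈ 0.28571)
A(h) = h + 2*h**2 (A(h) = (h**2 + h**2) + h = 2*h**2 + h = h + 2*h**2)
(7 + Z(a, 3**3))*A(0) = (7 + (2/7 - 1*3**3))*(0*(1 + 2*0)) = (7 + (2/7 - 1*27))*(0*(1 + 0)) = (7 + (2/7 - 27))*(0*1) = (7 - 187/7)*0 = -138/7*0 = 0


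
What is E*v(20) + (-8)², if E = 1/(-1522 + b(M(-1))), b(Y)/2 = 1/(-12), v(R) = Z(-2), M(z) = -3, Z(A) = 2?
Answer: 584500/9133 ≈ 63.999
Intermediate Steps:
v(R) = 2
b(Y) = -⅙ (b(Y) = 2/(-12) = 2*(-1/12) = -⅙)
E = -6/9133 (E = 1/(-1522 - ⅙) = 1/(-9133/6) = -6/9133 ≈ -0.00065696)
E*v(20) + (-8)² = -6/9133*2 + (-8)² = -12/9133 + 64 = 584500/9133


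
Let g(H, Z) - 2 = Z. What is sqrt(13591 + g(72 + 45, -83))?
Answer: sqrt(13510) ≈ 116.23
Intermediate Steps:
g(H, Z) = 2 + Z
sqrt(13591 + g(72 + 45, -83)) = sqrt(13591 + (2 - 83)) = sqrt(13591 - 81) = sqrt(13510)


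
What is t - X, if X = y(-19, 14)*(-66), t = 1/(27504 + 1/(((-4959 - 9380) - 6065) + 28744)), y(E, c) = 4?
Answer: 60557215644/229383361 ≈ 264.00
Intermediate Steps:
t = 8340/229383361 (t = 1/(27504 + 1/((-14339 - 6065) + 28744)) = 1/(27504 + 1/(-20404 + 28744)) = 1/(27504 + 1/8340) = 1/(229383361/8340) = 8340/229383361 ≈ 3.6358e-5)
X = -264 (X = 4*(-66) = -264)
t - X = 8340/229383361 - 1*(-264) = 8340/229383361 + 264 = 60557215644/229383361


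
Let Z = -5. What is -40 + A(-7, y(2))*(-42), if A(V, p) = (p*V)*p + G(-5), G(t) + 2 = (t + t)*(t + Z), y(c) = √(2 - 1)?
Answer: -3862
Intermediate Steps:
y(c) = 1 (y(c) = √1 = 1)
G(t) = -2 + 2*t*(-5 + t) (G(t) = -2 + (t + t)*(t - 5) = -2 + (2*t)*(-5 + t) = -2 + 2*t*(-5 + t))
A(V, p) = 98 + V*p² (A(V, p) = (p*V)*p + (-2 - 10*(-5) + 2*(-5)²) = (V*p)*p + (-2 + 50 + 2*25) = V*p² + (-2 + 50 + 50) = V*p² + 98 = 98 + V*p²)
-40 + A(-7, y(2))*(-42) = -40 + (98 - 7*1²)*(-42) = -40 + (98 - 7*1)*(-42) = -40 + (98 - 7)*(-42) = -40 + 91*(-42) = -40 - 3822 = -3862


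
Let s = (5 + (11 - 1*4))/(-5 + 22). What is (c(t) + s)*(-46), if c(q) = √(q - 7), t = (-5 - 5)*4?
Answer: -552/17 - 46*I*√47 ≈ -32.471 - 315.36*I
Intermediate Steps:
s = 12/17 (s = (5 + (11 - 4))/17 = (5 + 7)*(1/17) = 12*(1/17) = 12/17 ≈ 0.70588)
t = -40 (t = -10*4 = -40)
c(q) = √(-7 + q)
(c(t) + s)*(-46) = (√(-7 - 40) + 12/17)*(-46) = (√(-47) + 12/17)*(-46) = (I*√47 + 12/17)*(-46) = (12/17 + I*√47)*(-46) = -552/17 - 46*I*√47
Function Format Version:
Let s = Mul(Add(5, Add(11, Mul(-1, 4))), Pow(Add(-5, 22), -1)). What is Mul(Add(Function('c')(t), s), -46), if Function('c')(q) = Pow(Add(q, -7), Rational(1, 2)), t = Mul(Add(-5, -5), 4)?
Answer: Add(Rational(-552, 17), Mul(-46, I, Pow(47, Rational(1, 2)))) ≈ Add(-32.471, Mul(-315.36, I))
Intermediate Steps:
s = Rational(12, 17) (s = Mul(Add(5, Add(11, -4)), Pow(17, -1)) = Mul(Add(5, 7), Rational(1, 17)) = Mul(12, Rational(1, 17)) = Rational(12, 17) ≈ 0.70588)
t = -40 (t = Mul(-10, 4) = -40)
Function('c')(q) = Pow(Add(-7, q), Rational(1, 2))
Mul(Add(Function('c')(t), s), -46) = Mul(Add(Pow(Add(-7, -40), Rational(1, 2)), Rational(12, 17)), -46) = Mul(Add(Pow(-47, Rational(1, 2)), Rational(12, 17)), -46) = Mul(Add(Mul(I, Pow(47, Rational(1, 2))), Rational(12, 17)), -46) = Mul(Add(Rational(12, 17), Mul(I, Pow(47, Rational(1, 2)))), -46) = Add(Rational(-552, 17), Mul(-46, I, Pow(47, Rational(1, 2))))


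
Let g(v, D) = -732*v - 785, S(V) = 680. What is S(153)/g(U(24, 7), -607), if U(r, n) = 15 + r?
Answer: -680/29333 ≈ -0.023182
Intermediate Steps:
g(v, D) = -785 - 732*v
S(153)/g(U(24, 7), -607) = 680/(-785 - 732*(15 + 24)) = 680/(-785 - 732*39) = 680/(-785 - 28548) = 680/(-29333) = 680*(-1/29333) = -680/29333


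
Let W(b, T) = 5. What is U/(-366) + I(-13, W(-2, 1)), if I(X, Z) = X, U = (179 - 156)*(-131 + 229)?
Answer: -3506/183 ≈ -19.158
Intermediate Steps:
U = 2254 (U = 23*98 = 2254)
U/(-366) + I(-13, W(-2, 1)) = 2254/(-366) - 13 = -1/366*2254 - 13 = -1127/183 - 13 = -3506/183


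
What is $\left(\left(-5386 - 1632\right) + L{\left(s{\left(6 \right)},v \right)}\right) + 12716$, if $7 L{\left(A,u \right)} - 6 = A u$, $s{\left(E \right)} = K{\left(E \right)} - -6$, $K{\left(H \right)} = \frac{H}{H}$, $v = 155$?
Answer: $\frac{40977}{7} \approx 5853.9$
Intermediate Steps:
$K{\left(H \right)} = 1$
$s{\left(E \right)} = 7$ ($s{\left(E \right)} = 1 - -6 = 1 + 6 = 7$)
$L{\left(A,u \right)} = \frac{6}{7} + \frac{A u}{7}$
$\left(\left(-5386 - 1632\right) + L{\left(s{\left(6 \right)},v \right)}\right) + 12716 = \left(\left(-5386 - 1632\right) + \left(\frac{6}{7} + \frac{1}{7} \cdot 7 \cdot 155\right)\right) + 12716 = \left(-7018 + \left(\frac{6}{7} + 155\right)\right) + 12716 = \left(-7018 + \frac{1091}{7}\right) + 12716 = - \frac{48035}{7} + 12716 = \frac{40977}{7}$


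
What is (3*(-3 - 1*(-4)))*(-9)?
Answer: -27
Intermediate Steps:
(3*(-3 - 1*(-4)))*(-9) = (3*(-3 + 4))*(-9) = (3*1)*(-9) = 3*(-9) = -27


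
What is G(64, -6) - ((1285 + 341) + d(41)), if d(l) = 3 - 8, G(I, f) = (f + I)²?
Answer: 1743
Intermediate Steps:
G(I, f) = (I + f)²
d(l) = -5
G(64, -6) - ((1285 + 341) + d(41)) = (64 - 6)² - ((1285 + 341) - 5) = 58² - (1626 - 5) = 3364 - 1*1621 = 3364 - 1621 = 1743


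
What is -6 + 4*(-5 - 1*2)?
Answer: -34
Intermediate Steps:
-6 + 4*(-5 - 1*2) = -6 + 4*(-5 - 2) = -6 + 4*(-7) = -6 - 28 = -34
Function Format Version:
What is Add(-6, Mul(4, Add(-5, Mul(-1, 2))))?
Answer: -34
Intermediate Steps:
Add(-6, Mul(4, Add(-5, Mul(-1, 2)))) = Add(-6, Mul(4, Add(-5, -2))) = Add(-6, Mul(4, -7)) = Add(-6, -28) = -34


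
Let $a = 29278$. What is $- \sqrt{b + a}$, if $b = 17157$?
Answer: $- \sqrt{46435} \approx -215.49$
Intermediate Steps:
$- \sqrt{b + a} = - \sqrt{17157 + 29278} = - \sqrt{46435}$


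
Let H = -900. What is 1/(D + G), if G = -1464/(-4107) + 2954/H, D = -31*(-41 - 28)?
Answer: 616050/1315928537 ≈ 0.00046815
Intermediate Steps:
D = 2139 (D = -31*(-69) = 2139)
G = -1802413/616050 (G = -1464/(-4107) + 2954/(-900) = -1464*(-1/4107) + 2954*(-1/900) = 488/1369 - 1477/450 = -1802413/616050 ≈ -2.9258)
1/(D + G) = 1/(2139 - 1802413/616050) = 1/(1315928537/616050) = 616050/1315928537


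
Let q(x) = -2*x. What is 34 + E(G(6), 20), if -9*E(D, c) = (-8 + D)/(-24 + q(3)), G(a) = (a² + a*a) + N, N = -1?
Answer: 1027/30 ≈ 34.233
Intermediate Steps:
G(a) = -1 + 2*a² (G(a) = (a² + a*a) - 1 = (a² + a²) - 1 = 2*a² - 1 = -1 + 2*a²)
E(D, c) = -4/135 + D/270 (E(D, c) = -(-8 + D)/(9*(-24 - 2*3)) = -(-8 + D)/(9*(-24 - 6)) = -(-8 + D)/(9*(-30)) = -(-8 + D)*(-1)/(9*30) = -(4/15 - D/30)/9 = -4/135 + D/270)
34 + E(G(6), 20) = 34 + (-4/135 + (-1 + 2*6²)/270) = 34 + (-4/135 + (-1 + 2*36)/270) = 34 + (-4/135 + (-1 + 72)/270) = 34 + (-4/135 + (1/270)*71) = 34 + (-4/135 + 71/270) = 34 + 7/30 = 1027/30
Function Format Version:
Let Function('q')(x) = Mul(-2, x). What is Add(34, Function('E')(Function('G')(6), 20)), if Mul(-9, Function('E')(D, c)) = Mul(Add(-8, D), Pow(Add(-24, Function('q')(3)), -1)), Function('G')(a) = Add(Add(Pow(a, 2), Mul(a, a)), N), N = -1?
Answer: Rational(1027, 30) ≈ 34.233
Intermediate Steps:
Function('G')(a) = Add(-1, Mul(2, Pow(a, 2))) (Function('G')(a) = Add(Add(Pow(a, 2), Mul(a, a)), -1) = Add(Add(Pow(a, 2), Pow(a, 2)), -1) = Add(Mul(2, Pow(a, 2)), -1) = Add(-1, Mul(2, Pow(a, 2))))
Function('E')(D, c) = Add(Rational(-4, 135), Mul(Rational(1, 270), D)) (Function('E')(D, c) = Mul(Rational(-1, 9), Mul(Add(-8, D), Pow(Add(-24, Mul(-2, 3)), -1))) = Mul(Rational(-1, 9), Mul(Add(-8, D), Pow(Add(-24, -6), -1))) = Mul(Rational(-1, 9), Mul(Add(-8, D), Pow(-30, -1))) = Mul(Rational(-1, 9), Mul(Add(-8, D), Rational(-1, 30))) = Mul(Rational(-1, 9), Add(Rational(4, 15), Mul(Rational(-1, 30), D))) = Add(Rational(-4, 135), Mul(Rational(1, 270), D)))
Add(34, Function('E')(Function('G')(6), 20)) = Add(34, Add(Rational(-4, 135), Mul(Rational(1, 270), Add(-1, Mul(2, Pow(6, 2)))))) = Add(34, Add(Rational(-4, 135), Mul(Rational(1, 270), Add(-1, Mul(2, 36))))) = Add(34, Add(Rational(-4, 135), Mul(Rational(1, 270), Add(-1, 72)))) = Add(34, Add(Rational(-4, 135), Mul(Rational(1, 270), 71))) = Add(34, Add(Rational(-4, 135), Rational(71, 270))) = Add(34, Rational(7, 30)) = Rational(1027, 30)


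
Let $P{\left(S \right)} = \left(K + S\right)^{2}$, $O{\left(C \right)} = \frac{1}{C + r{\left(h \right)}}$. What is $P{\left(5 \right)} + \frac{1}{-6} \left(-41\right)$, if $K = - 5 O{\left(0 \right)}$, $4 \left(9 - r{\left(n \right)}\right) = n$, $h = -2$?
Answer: $\frac{58151}{2166} \approx 26.847$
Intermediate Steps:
$r{\left(n \right)} = 9 - \frac{n}{4}$
$O{\left(C \right)} = \frac{1}{\frac{19}{2} + C}$ ($O{\left(C \right)} = \frac{1}{C + \left(9 - - \frac{1}{2}\right)} = \frac{1}{C + \left(9 + \frac{1}{2}\right)} = \frac{1}{C + \frac{19}{2}} = \frac{1}{\frac{19}{2} + C}$)
$K = - \frac{10}{19}$ ($K = - 5 \frac{2}{19 + 2 \cdot 0} = - 5 \frac{2}{19 + 0} = - 5 \cdot \frac{2}{19} = - 5 \cdot 2 \cdot \frac{1}{19} = \left(-5\right) \frac{2}{19} = - \frac{10}{19} \approx -0.52632$)
$P{\left(S \right)} = \left(- \frac{10}{19} + S\right)^{2}$
$P{\left(5 \right)} + \frac{1}{-6} \left(-41\right) = \frac{\left(-10 + 19 \cdot 5\right)^{2}}{361} + \frac{1}{-6} \left(-41\right) = \frac{\left(-10 + 95\right)^{2}}{361} - - \frac{41}{6} = \frac{85^{2}}{361} + \frac{41}{6} = \frac{1}{361} \cdot 7225 + \frac{41}{6} = \frac{7225}{361} + \frac{41}{6} = \frac{58151}{2166}$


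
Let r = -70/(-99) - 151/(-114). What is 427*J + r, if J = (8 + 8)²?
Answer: 411239387/3762 ≈ 1.0931e+5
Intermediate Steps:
r = 7643/3762 (r = -70*(-1/99) - 151*(-1/114) = 70/99 + 151/114 = 7643/3762 ≈ 2.0316)
J = 256 (J = 16² = 256)
427*J + r = 427*256 + 7643/3762 = 109312 + 7643/3762 = 411239387/3762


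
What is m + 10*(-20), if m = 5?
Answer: -195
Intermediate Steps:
m + 10*(-20) = 5 + 10*(-20) = 5 - 200 = -195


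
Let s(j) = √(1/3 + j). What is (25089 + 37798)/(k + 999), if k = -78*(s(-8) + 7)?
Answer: 9495937/83951 + 1635062*I*√69/251853 ≈ 113.11 + 53.928*I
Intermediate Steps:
s(j) = √(⅓ + j)
k = -546 - 26*I*√69 (k = -78*(√(3 + 9*(-8))/3 + 7) = -78*(√(3 - 72)/3 + 7) = -78*(√(-69)/3 + 7) = -78*((I*√69)/3 + 7) = -78*(I*√69/3 + 7) = -78*(7 + I*√69/3) = -546 - 26*I*√69 ≈ -546.0 - 215.97*I)
(25089 + 37798)/(k + 999) = (25089 + 37798)/((-546 - 26*I*√69) + 999) = 62887/(453 - 26*I*√69)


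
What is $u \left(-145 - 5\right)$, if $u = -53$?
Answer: $7950$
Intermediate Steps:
$u \left(-145 - 5\right) = - 53 \left(-145 - 5\right) = \left(-53\right) \left(-150\right) = 7950$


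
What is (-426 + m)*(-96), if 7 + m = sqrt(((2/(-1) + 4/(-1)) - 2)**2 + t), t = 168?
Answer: 41568 - 192*sqrt(58) ≈ 40106.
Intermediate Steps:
m = -7 + 2*sqrt(58) (m = -7 + sqrt(((2/(-1) + 4/(-1)) - 2)**2 + 168) = -7 + sqrt(((2*(-1) + 4*(-1)) - 2)**2 + 168) = -7 + sqrt(((-2 - 4) - 2)**2 + 168) = -7 + sqrt((-6 - 2)**2 + 168) = -7 + sqrt((-8)**2 + 168) = -7 + sqrt(64 + 168) = -7 + sqrt(232) = -7 + 2*sqrt(58) ≈ 8.2316)
(-426 + m)*(-96) = (-426 + (-7 + 2*sqrt(58)))*(-96) = (-433 + 2*sqrt(58))*(-96) = 41568 - 192*sqrt(58)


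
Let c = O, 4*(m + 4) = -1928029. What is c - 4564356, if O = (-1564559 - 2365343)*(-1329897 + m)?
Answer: 14241234582271/2 ≈ 7.1206e+12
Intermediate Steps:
m = -1928045/4 (m = -4 + (¼)*(-1928029) = -4 - 1928029/4 = -1928045/4 ≈ -4.8201e+5)
O = 14241243710983/2 (O = (-1564559 - 2365343)*(-1329897 - 1928045/4) = -3929902*(-7247633/4) = 14241243710983/2 ≈ 7.1206e+12)
c = 14241243710983/2 ≈ 7.1206e+12
c - 4564356 = 14241243710983/2 - 4564356 = 14241234582271/2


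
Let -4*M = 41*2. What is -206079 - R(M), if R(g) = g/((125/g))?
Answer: -103041181/500 ≈ -2.0608e+5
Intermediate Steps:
M = -41/2 (M = -41*2/4 = -1/4*82 = -41/2 ≈ -20.500)
R(g) = g**2/125 (R(g) = g*(g/125) = g**2/125)
-206079 - R(M) = -206079 - (-41/2)**2/125 = -206079 - 1681/(125*4) = -206079 - 1*1681/500 = -206079 - 1681/500 = -103041181/500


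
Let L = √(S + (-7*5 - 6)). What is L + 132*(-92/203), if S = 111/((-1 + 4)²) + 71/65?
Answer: -12144/203 + I*√1048515/195 ≈ -59.823 + 5.2511*I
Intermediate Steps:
S = 2618/195 (S = 111/(3²) + 71*(1/65) = 111/9 + 71/65 = 111*(⅑) + 71/65 = 37/3 + 71/65 = 2618/195 ≈ 13.426)
L = I*√1048515/195 (L = √(2618/195 + (-7*5 - 6)) = √(2618/195 + (-35 - 6)) = √(2618/195 - 41) = √(-5377/195) = I*√1048515/195 ≈ 5.2511*I)
L + 132*(-92/203) = I*√1048515/195 + 132*(-92/203) = I*√1048515/195 - 12144/203 = -12144/203 + I*√1048515/195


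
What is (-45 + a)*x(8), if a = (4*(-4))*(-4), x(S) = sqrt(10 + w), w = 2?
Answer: 38*sqrt(3) ≈ 65.818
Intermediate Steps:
x(S) = 2*sqrt(3) (x(S) = sqrt(10 + 2) = sqrt(12) = 2*sqrt(3))
a = 64 (a = -16*(-4) = 64)
(-45 + a)*x(8) = (-45 + 64)*(2*sqrt(3)) = 19*(2*sqrt(3)) = 38*sqrt(3)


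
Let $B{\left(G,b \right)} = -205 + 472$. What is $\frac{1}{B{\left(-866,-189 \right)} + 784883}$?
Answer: $\frac{1}{785150} \approx 1.2736 \cdot 10^{-6}$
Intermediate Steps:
$B{\left(G,b \right)} = 267$
$\frac{1}{B{\left(-866,-189 \right)} + 784883} = \frac{1}{267 + 784883} = \frac{1}{785150}$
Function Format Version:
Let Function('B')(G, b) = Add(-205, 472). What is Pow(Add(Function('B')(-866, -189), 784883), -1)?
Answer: Rational(1, 785150) ≈ 1.2736e-6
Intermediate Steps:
Function('B')(G, b) = 267
Pow(Add(Function('B')(-866, -189), 784883), -1) = Pow(Add(267, 784883), -1) = Pow(785150, -1) = Rational(1, 785150)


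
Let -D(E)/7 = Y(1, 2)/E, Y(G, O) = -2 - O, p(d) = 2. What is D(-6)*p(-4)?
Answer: -28/3 ≈ -9.3333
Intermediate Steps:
D(E) = 28/E (D(E) = -7*(-2 - 1*2)/E = -7*(-2 - 2)/E = -(-28)/E = 28/E)
D(-6)*p(-4) = (28/(-6))*2 = (28*(-⅙))*2 = -14/3*2 = -28/3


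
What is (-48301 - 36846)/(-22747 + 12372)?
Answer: 85147/10375 ≈ 8.2069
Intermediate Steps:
(-48301 - 36846)/(-22747 + 12372) = -85147/(-10375) = -85147*(-1/10375) = 85147/10375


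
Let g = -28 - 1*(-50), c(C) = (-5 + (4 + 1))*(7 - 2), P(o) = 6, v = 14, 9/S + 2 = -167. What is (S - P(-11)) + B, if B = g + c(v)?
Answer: 2695/169 ≈ 15.947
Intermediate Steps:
S = -9/169 (S = 9/(-2 - 167) = 9/(-169) = 9*(-1/169) = -9/169 ≈ -0.053254)
c(C) = 0 (c(C) = (-5 + 5)*5 = 0*5 = 0)
g = 22 (g = -28 + 50 = 22)
B = 22 (B = 22 + 0 = 22)
(S - P(-11)) + B = (-9/169 - 1*6) + 22 = (-9/169 - 6) + 22 = -1023/169 + 22 = 2695/169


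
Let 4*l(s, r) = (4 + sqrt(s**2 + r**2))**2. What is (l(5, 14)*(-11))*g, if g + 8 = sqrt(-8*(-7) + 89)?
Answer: 11*(4 + sqrt(221))**2*(8 - sqrt(145))/4 ≈ -3955.9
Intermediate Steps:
g = -8 + sqrt(145) (g = -8 + sqrt(-8*(-7) + 89) = -8 + sqrt(56 + 89) = -8 + sqrt(145) ≈ 4.0416)
l(s, r) = (4 + sqrt(r**2 + s**2))**2/4 (l(s, r) = (4 + sqrt(s**2 + r**2))**2/4 = (4 + sqrt(r**2 + s**2))**2/4)
(l(5, 14)*(-11))*g = (((4 + sqrt(14**2 + 5**2))**2/4)*(-11))*(-8 + sqrt(145)) = (((4 + sqrt(196 + 25))**2/4)*(-11))*(-8 + sqrt(145)) = (((4 + sqrt(221))**2/4)*(-11))*(-8 + sqrt(145)) = (-11*(4 + sqrt(221))**2/4)*(-8 + sqrt(145)) = -11*(4 + sqrt(221))**2*(-8 + sqrt(145))/4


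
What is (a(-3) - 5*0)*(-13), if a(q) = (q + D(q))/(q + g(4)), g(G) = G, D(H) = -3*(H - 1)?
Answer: -117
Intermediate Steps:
D(H) = 3 - 3*H (D(H) = -3*(-1 + H) = 3 - 3*H)
a(q) = (3 - 2*q)/(4 + q) (a(q) = (q + (3 - 3*q))/(q + 4) = (3 - 2*q)/(4 + q))
(a(-3) - 5*0)*(-13) = ((3 - 2*(-3))/(4 - 3) - 5*0)*(-13) = ((3 + 6)/1 + 0)*(-13) = (1*9 + 0)*(-13) = (9 + 0)*(-13) = 9*(-13) = -117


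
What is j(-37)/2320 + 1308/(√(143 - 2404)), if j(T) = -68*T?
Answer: 629/580 - 1308*I*√2261/2261 ≈ 1.0845 - 27.508*I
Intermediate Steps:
j(-37)/2320 + 1308/(√(143 - 2404)) = -68*(-37)/2320 + 1308/(√(143 - 2404)) = 2516*(1/2320) + 1308/(√(-2261)) = 629/580 + 1308/((I*√2261)) = 629/580 + 1308*(-I*√2261/2261) = 629/580 - 1308*I*√2261/2261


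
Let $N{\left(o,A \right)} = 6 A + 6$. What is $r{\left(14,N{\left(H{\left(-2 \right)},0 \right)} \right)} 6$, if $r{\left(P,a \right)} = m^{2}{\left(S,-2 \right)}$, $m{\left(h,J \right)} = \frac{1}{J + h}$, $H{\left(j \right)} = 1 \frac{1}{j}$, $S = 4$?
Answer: $\frac{3}{2} \approx 1.5$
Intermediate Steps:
$H{\left(j \right)} = \frac{1}{j}$
$N{\left(o,A \right)} = 6 + 6 A$
$r{\left(P,a \right)} = \frac{1}{4}$ ($r{\left(P,a \right)} = \left(\frac{1}{-2 + 4}\right)^{2} = \left(\frac{1}{2}\right)^{2} = \frac{1}{4}$)
$r{\left(14,N{\left(H{\left(-2 \right)},0 \right)} \right)} 6 = \frac{1}{4} \cdot 6 = \frac{3}{2}$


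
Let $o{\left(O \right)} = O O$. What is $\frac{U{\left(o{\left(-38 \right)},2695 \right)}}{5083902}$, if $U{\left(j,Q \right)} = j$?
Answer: $\frac{722}{2541951} \approx 0.00028403$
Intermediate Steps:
$o{\left(O \right)} = O^{2}$
$\frac{U{\left(o{\left(-38 \right)},2695 \right)}}{5083902} = \frac{\left(-38\right)^{2}}{5083902} = 1444 \cdot \frac{1}{5083902} = \frac{722}{2541951}$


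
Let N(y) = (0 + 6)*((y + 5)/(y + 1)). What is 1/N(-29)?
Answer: 7/36 ≈ 0.19444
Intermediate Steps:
N(y) = 6*(5 + y)/(1 + y) (N(y) = 6*((5 + y)/(1 + y)) = 6*(5 + y)/(1 + y))
1/N(-29) = 1/(6*(5 - 29)/(1 - 29)) = 1/(6*(-24)/(-28)) = 1/(6*(-1/28)*(-24)) = 1/(36/7) = 7/36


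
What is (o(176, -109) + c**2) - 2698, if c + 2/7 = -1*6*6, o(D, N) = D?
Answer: -59062/49 ≈ -1205.3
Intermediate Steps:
c = -254/7 (c = -2/7 - 1*6*6 = -2/7 - 6*6 = -2/7 - 36 = -254/7 ≈ -36.286)
(o(176, -109) + c**2) - 2698 = (176 + (-254/7)**2) - 2698 = (176 + 64516/49) - 2698 = 73140/49 - 2698 = -59062/49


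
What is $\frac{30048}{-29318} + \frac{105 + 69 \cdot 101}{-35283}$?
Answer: $- \frac{211263186}{172404499} \approx -1.2254$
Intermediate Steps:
$\frac{30048}{-29318} + \frac{105 + 69 \cdot 101}{-35283} = 30048 \left(- \frac{1}{29318}\right) + \left(105 + 6969\right) \left(- \frac{1}{35283}\right) = - \frac{15024}{14659} + 7074 \left(- \frac{1}{35283}\right) = - \frac{15024}{14659} - \frac{2358}{11761} = - \frac{211263186}{172404499}$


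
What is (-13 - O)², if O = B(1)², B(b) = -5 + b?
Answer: 841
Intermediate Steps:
O = 16 (O = (-5 + 1)² = (-4)² = 16)
(-13 - O)² = (-13 - 1*16)² = (-13 - 16)² = (-29)² = 841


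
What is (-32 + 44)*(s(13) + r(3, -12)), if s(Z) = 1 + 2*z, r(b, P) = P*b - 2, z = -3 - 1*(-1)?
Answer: -492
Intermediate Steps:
z = -2 (z = -3 + 1 = -2)
r(b, P) = -2 + P*b
s(Z) = -3 (s(Z) = 1 + 2*(-2) = 1 - 4 = -3)
(-32 + 44)*(s(13) + r(3, -12)) = (-32 + 44)*(-3 + (-2 - 12*3)) = 12*(-3 + (-2 - 36)) = 12*(-3 - 38) = 12*(-41) = -492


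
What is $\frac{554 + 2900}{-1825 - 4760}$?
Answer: $- \frac{3454}{6585} \approx -0.52453$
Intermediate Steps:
$\frac{554 + 2900}{-1825 - 4760} = \frac{3454}{-6585} = 3454 \left(- \frac{1}{6585}\right) = - \frac{3454}{6585}$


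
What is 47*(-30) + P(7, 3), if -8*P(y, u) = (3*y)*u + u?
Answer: -5673/4 ≈ -1418.3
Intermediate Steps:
P(y, u) = -u/8 - 3*u*y/8 (P(y, u) = -((3*y)*u + u)/8 = -(3*u*y + u)/8 = -(u + 3*u*y)/8 = -u/8 - 3*u*y/8)
47*(-30) + P(7, 3) = 47*(-30) - ⅛*3*(1 + 3*7) = -1410 - ⅛*3*(1 + 21) = -1410 - ⅛*3*22 = -1410 - 33/4 = -5673/4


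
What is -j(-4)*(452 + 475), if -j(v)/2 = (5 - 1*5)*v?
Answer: 0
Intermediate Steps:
j(v) = 0 (j(v) = -2*(5 - 1*5)*v = -2*(5 - 5)*v = -0*v = -2*0 = 0)
-j(-4)*(452 + 475) = -0*(452 + 475) = -0*927 = -1*0 = 0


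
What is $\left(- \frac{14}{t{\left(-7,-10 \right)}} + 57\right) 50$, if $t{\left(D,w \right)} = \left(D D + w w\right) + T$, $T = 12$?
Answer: $\frac{65450}{23} \approx 2845.7$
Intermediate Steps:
$t{\left(D,w \right)} = 12 + D^{2} + w^{2}$ ($t{\left(D,w \right)} = \left(D D + w w\right) + 12 = \left(D^{2} + w^{2}\right) + 12 = 12 + D^{2} + w^{2}$)
$\left(- \frac{14}{t{\left(-7,-10 \right)}} + 57\right) 50 = \left(- \frac{14}{12 + \left(-7\right)^{2} + \left(-10\right)^{2}} + 57\right) 50 = \left(- \frac{14}{12 + 49 + 100} + 57\right) 50 = \left(- \frac{14}{161} + 57\right) 50 = \left(\left(-14\right) \frac{1}{161} + 57\right) 50 = \left(- \frac{2}{23} + 57\right) 50 = \frac{1309}{23} \cdot 50 = \frac{65450}{23}$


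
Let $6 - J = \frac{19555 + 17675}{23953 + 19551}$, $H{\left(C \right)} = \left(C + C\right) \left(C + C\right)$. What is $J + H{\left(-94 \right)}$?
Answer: $\frac{768914585}{21752} \approx 35349.0$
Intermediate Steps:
$H{\left(C \right)} = 4 C^{2}$ ($H{\left(C \right)} = 2 C 2 C = 4 C^{2}$)
$J = \frac{111897}{21752}$ ($J = 6 - \frac{19555 + 17675}{23953 + 19551} = 6 - \frac{37230}{43504} = 6 - 37230 \cdot \frac{1}{43504} = 6 - \frac{18615}{21752} = \frac{111897}{21752} \approx 5.1442$)
$J + H{\left(-94 \right)} = \frac{111897}{21752} + 4 \left(-94\right)^{2} = \frac{111897}{21752} + 4 \cdot 8836 = \frac{111897}{21752} + 35344 = \frac{768914585}{21752}$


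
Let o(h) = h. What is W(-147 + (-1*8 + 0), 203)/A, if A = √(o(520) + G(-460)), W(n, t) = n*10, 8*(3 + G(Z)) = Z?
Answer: -1550*√1838/919 ≈ -72.308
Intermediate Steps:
G(Z) = -3 + Z/8
W(n, t) = 10*n
A = √1838/2 (A = √(520 + (-3 + (⅛)*(-460))) = √(520 + (-3 - 115/2)) = √(520 - 121/2) = √(919/2) = √1838/2 ≈ 21.436)
W(-147 + (-1*8 + 0), 203)/A = (10*(-147 + (-1*8 + 0)))/((√1838/2)) = (10*(-147 + (-8 + 0)))*(√1838/919) = (10*(-147 - 8))*(√1838/919) = (10*(-155))*(√1838/919) = -1550*√1838/919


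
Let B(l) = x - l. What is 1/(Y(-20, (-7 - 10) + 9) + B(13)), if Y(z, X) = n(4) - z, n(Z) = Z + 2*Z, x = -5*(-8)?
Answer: 1/59 ≈ 0.016949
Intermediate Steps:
x = 40
B(l) = 40 - l
n(Z) = 3*Z
Y(z, X) = 12 - z (Y(z, X) = 3*4 - z = 12 - z)
1/(Y(-20, (-7 - 10) + 9) + B(13)) = 1/((12 - 1*(-20)) + (40 - 1*13)) = 1/((12 + 20) + (40 - 13)) = 1/(32 + 27) = 1/59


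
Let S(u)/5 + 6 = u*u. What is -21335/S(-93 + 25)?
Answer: -4267/4618 ≈ -0.92399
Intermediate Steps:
S(u) = -30 + 5*u² (S(u) = -30 + 5*(u*u) = -30 + 5*u²)
-21335/S(-93 + 25) = -21335/(-30 + 5*(-93 + 25)²) = -21335/(-30 + 5*(-68)²) = -21335/(-30 + 5*4624) = -21335/(-30 + 23120) = -21335/23090 = -21335*1/23090 = -4267/4618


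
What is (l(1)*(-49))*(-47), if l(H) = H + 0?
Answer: 2303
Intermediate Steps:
l(H) = H
(l(1)*(-49))*(-47) = (1*(-49))*(-47) = -49*(-47) = 2303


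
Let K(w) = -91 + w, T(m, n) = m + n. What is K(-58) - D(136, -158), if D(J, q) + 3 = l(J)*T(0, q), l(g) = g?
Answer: 21342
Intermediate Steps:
D(J, q) = -3 + J*q (D(J, q) = -3 + J*(0 + q) = -3 + J*q)
K(-58) - D(136, -158) = (-91 - 58) - (-3 + 136*(-158)) = -149 - (-3 - 21488) = -149 - 1*(-21491) = -149 + 21491 = 21342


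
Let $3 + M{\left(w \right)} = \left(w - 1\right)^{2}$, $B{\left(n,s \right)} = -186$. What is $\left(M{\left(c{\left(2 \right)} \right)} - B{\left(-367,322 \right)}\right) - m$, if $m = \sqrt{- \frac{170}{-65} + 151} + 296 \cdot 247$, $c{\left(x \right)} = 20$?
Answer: $-72568 - \frac{\sqrt{25961}}{13} \approx -72580.0$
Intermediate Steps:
$M{\left(w \right)} = -3 + \left(-1 + w\right)^{2}$ ($M{\left(w \right)} = -3 + \left(w - 1\right)^{2} = -3 + \left(-1 + w\right)^{2}$)
$m = 73112 + \frac{\sqrt{25961}}{13}$ ($m = \sqrt{\left(-170\right) \left(- \frac{1}{65}\right) + 151} + 73112 = \sqrt{\frac{34}{13} + 151} + 73112 = \sqrt{\frac{1997}{13}} + 73112 = \frac{\sqrt{25961}}{13} + 73112 = 73112 + \frac{\sqrt{25961}}{13} \approx 73124.0$)
$\left(M{\left(c{\left(2 \right)} \right)} - B{\left(-367,322 \right)}\right) - m = \left(\left(-3 + \left(-1 + 20\right)^{2}\right) - -186\right) - \left(73112 + \frac{\sqrt{25961}}{13}\right) = \left(\left(-3 + 19^{2}\right) + 186\right) - \left(73112 + \frac{\sqrt{25961}}{13}\right) = \left(\left(-3 + 361\right) + 186\right) - \left(73112 + \frac{\sqrt{25961}}{13}\right) = \left(358 + 186\right) - \left(73112 + \frac{\sqrt{25961}}{13}\right) = 544 - \left(73112 + \frac{\sqrt{25961}}{13}\right) = -72568 - \frac{\sqrt{25961}}{13}$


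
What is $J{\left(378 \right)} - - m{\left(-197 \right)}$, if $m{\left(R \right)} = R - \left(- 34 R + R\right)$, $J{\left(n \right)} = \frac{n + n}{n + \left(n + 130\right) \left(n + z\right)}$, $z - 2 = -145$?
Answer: $- \frac{401069164}{59879} \approx -6698.0$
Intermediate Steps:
$z = -143$ ($z = 2 - 145 = -143$)
$J{\left(n \right)} = \frac{2 n}{n + \left(-143 + n\right) \left(130 + n\right)}$ ($J{\left(n \right)} = \frac{n + n}{n + \left(n + 130\right) \left(n - 143\right)} = \frac{2 n}{n + \left(130 + n\right) \left(-143 + n\right)} = \frac{2 n}{n + \left(-143 + n\right) \left(130 + n\right)}$)
$m{\left(R \right)} = 34 R$ ($m{\left(R \right)} = R - - 33 R = R + 33 R = 34 R$)
$J{\left(378 \right)} - - m{\left(-197 \right)} = 2 \cdot 378 \frac{1}{-18590 + 378^{2} - 4536} - - 34 \left(-197\right) = 2 \cdot 378 \frac{1}{-18590 + 142884 - 4536} - \left(-1\right) \left(-6698\right) = 2 \cdot 378 \cdot \frac{1}{119758} - 6698 = \frac{378}{59879} - 6698 = - \frac{401069164}{59879}$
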